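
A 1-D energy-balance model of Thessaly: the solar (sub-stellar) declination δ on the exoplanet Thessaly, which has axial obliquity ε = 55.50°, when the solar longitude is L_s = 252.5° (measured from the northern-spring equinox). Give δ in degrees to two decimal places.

sin δ = sin ε · sin L_s = sin 55.50° × sin 252.5° = -0.785983.
δ = arcsin(-0.785983) = -51.81°.

δ = -51.81°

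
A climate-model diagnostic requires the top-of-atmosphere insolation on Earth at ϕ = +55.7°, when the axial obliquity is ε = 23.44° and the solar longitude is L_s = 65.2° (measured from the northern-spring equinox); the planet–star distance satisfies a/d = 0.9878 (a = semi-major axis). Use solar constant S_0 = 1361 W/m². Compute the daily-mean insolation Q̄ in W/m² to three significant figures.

Solar declination: sin δ = sin ε · sin L_s = sin 23.44° × sin 65.2° = 0.36110, so δ = +21.168°.
cos h₀ = −tan(+55.7°) tan(+21.168°) = -0.5677, h₀ = 2.1745 rad.
Bracket: h₀ sin ϕ sin δ + cos ϕ cos δ sin h₀ = 2.1745×0.82610×0.36110 + 0.56353×0.93253×0.82326 = 0.648664 + 0.432630 = 1.081294.
Inverse-square distance factor (a/d)² = 0.9878² = 0.975749.
Q̄ = (S_0/π) × 0.975749 × [bracket] = (1361/π) × 0.975749 × 1.081294 = 457.1 W/m².

Q̄ ≈ 457 W/m²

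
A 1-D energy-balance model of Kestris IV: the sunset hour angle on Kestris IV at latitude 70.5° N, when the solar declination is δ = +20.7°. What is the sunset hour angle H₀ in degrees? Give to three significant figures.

Sunrise equation: cos H₀ = −tan φ · tan δ = -1.0671 ≤ −1, so the host star never sets (polar day) and H₀ = π.

H₀ = 180°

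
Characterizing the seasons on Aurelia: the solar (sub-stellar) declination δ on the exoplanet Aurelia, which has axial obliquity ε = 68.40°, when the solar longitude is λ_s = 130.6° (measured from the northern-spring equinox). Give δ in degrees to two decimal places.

sin δ = sin ε · sin λ_s = sin 68.40° × sin 130.6° = 0.705953.
δ = arcsin(0.705953) = +44.91°.

δ = +44.91°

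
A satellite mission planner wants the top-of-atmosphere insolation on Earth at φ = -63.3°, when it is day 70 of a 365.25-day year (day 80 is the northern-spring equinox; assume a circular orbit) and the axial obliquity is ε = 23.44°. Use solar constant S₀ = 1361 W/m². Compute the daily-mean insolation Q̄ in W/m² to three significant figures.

Solar longitude: λ_s = 360° × (70 − 80)/365.25 = -9.856°, i.e. -9.856° + 360° = 350.144°.
sin δ = sin 23.44° × sin 350.144° = -0.06809, so δ = -3.904°.
cos H₀ = −tan(-63.3°) tan(-3.904°) = -0.1357, H₀ = 1.7069 rad.
Bracket: H₀ sin φ sin δ + cos φ cos δ sin H₀ = 1.7069×-0.89337×-0.06809 + 0.44932×0.99768×0.99075 = 0.103830 + 0.444131 = 0.547961.
Q̄ = (S₀/π) × [bracket] = (1361/π) × 0.547961 = 237.4 W/m².

Q̄ ≈ 237 W/m²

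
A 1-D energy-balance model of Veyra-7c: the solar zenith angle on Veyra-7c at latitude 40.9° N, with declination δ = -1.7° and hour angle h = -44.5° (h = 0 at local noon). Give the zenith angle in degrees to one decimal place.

θ_z = 58.7°

cos θ_z = sin ϕ sin δ + cos ϕ cos δ cos h = -0.019424 + 0.538876 = 0.519452.
θ_z = arccos(0.519452) = 58.7°.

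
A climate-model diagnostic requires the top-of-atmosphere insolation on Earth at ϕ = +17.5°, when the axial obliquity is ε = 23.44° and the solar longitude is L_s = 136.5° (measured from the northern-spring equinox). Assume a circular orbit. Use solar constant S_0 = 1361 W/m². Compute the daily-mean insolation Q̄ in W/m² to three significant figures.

Q̄ ≈ 455 W/m²

Solar declination: sin δ = sin ε · sin L_s = sin 23.44° × sin 136.5° = 0.27382, so δ = +15.892°.
cos h₀ = −tan(+17.5°) tan(+15.892°) = -0.0898, h₀ = 1.6607 rad.
Bracket: h₀ sin ϕ sin δ + cos ϕ cos δ sin h₀ = 1.6607×0.30071×0.27382 + 0.95372×0.96178×0.99596 = 0.136743 + 0.913563 = 1.050306.
Q̄ = (S_0/π) × [bracket] = (1361/π) × 1.050306 = 455.0 W/m².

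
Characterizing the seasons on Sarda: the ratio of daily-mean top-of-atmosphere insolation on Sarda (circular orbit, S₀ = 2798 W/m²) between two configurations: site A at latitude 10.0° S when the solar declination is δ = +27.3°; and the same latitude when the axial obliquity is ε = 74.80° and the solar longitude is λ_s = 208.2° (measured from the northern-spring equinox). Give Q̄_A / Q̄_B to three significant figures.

— Configuration A (φ=-10.0°):
cos H₀ = −tan(-10.0°) tan(+27.300°) = 0.0910, H₀ = 1.4797 rad.
Bracket: H₀ sin φ sin δ + cos φ cos δ sin H₀ = 1.4797×-0.17365×0.45865 + 0.98481×0.88862×0.99585 = -0.117850 + 0.871490 = 0.753640.
Q̄ = (S₀/π) × [bracket] = (2798/π) × 0.753640 = 671.22 W/m².
— Configuration B (φ=-10.0°):
Solar declination: sin δ = sin ε · sin λ_s = sin 74.80° × sin 208.2° = -0.45602, so δ = -27.131°.
cos H₀ = −tan(-10.0°) tan(-27.131°) = -0.0903, H₀ = 1.6613 rad.
Bracket: H₀ sin φ sin δ + cos φ cos δ sin H₀ = 1.6613×-0.17365×-0.45602 + 0.98481×0.88997×0.99591 = 0.131555 + 0.872867 = 1.004422.
Q̄ = (S₀/π) × [bracket] = (2798/π) × 1.004422 = 894.57 W/m².
Ratio Q̄_A / Q̄_B = 671.22 / 894.57 = 0.7503.

Q̄_A / Q̄_B ≈ 0.750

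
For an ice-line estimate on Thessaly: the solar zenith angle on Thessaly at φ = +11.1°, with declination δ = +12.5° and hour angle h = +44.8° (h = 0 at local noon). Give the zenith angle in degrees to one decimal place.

θ_z = 43.8°

cos θ_z = sin φ sin δ + cos φ cos δ cos h = 0.041669 + 0.679792 = 0.721461.
θ_z = arccos(0.721461) = 43.8°.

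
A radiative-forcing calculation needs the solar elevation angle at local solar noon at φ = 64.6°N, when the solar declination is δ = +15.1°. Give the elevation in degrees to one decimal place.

At local noon the hour angle is zero, so the zenith angle equals |φ − δ| = |+64.6° − (+15.100°)| = 49.500°.
Elevation = 90° − 49.500° = 40.5°.

40.5°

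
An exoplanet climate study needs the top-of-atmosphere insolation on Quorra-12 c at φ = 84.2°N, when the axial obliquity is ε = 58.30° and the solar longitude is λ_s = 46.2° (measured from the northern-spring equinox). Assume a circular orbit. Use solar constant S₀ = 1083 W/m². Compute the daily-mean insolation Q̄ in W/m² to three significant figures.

Solar declination: sin δ = sin ε · sin λ_s = sin 58.30° × sin 46.2° = 0.61408, so δ = +37.885°.
cos H₀ = −tan(+84.2°) tan(+37.885°) = -7.6599 ≤ −1 ⇒ polar day, H₀ = π.
Bracket: H₀ sin φ sin δ + cos φ cos δ sin H₀ = 3.1416×0.99488×0.61408 + 0.10106×0.78924×0.00000 = 1.919316 + 0.000000 = 1.919316.
Q̄ = (S₀/π) × [bracket] = (1083/π) × 1.919316 = 661.6 W/m².

Q̄ ≈ 662 W/m²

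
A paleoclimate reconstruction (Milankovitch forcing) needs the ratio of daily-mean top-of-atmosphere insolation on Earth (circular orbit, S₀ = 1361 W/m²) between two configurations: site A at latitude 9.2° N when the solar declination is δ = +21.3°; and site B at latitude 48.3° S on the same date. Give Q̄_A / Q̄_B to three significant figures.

Q̄_A / Q̄_B ≈ 3.99

— Configuration A (φ=+9.2°):
cos H₀ = −tan(+9.2°) tan(+21.300°) = -0.0631, H₀ = 1.6340 rad.
Bracket: H₀ sin φ sin δ + cos φ cos δ sin H₀ = 1.6340×0.15988×0.36325 + 0.98714×0.93169×0.99800 = 0.094897 + 0.917869 = 1.012766.
Q̄ = (S₀/π) × [bracket] = (1361/π) × 1.012766 = 438.75 W/m².
— Configuration B (φ=-48.3°):
cos H₀ = −tan(-48.3°) tan(+21.300°) = 0.4376, H₀ = 1.1179 rad.
Bracket: H₀ sin φ sin δ + cos φ cos δ sin H₀ = 1.1179×-0.74664×0.36325 + 0.66523×0.93169×0.89917 = -0.303193 + 0.557295 = 0.254102.
Q̄ = (S₀/π) × [bracket] = (1361/π) × 0.254102 = 110.08 W/m².
Ratio Q̄_A / Q̄_B = 438.75 / 110.08 = 3.986.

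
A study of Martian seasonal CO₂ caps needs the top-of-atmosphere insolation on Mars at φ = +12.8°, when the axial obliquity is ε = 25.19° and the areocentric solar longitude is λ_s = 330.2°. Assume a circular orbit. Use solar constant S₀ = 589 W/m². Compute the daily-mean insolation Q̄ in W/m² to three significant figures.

Q̄ ≈ 165 W/m²

sin δ = sin 25.19° × sin 330.2° = -0.21152, so δ = -12.212°.
cos H₀ = −tan(+12.8°) tan(-12.212°) = 0.0492, H₀ = 1.5216 rad.
Bracket: H₀ sin φ sin δ + cos φ cos δ sin H₀ = 1.5216×0.22155×-0.21152 + 0.97515×0.97737×0.99879 = -0.071306 + 0.951929 = 0.880623.
Q̄ = (S₀/π) × [bracket] = (589/π) × 0.880623 = 165.1 W/m².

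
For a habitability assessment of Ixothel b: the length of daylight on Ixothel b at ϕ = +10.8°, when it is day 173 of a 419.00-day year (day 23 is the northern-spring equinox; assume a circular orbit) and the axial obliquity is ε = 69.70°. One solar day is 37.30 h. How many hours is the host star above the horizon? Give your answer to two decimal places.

21.09 h

Solar longitude: L_s = 360° × (173 − 23)/419.00 = 128.878°.
sin δ = sin 69.70° × sin 128.878° = 0.73013, so δ = +46.897°.
cos h₀ = −tan ϕ · tan δ = −tan(+10.8°) × tan(+46.897°) = -0.2038, so h₀ = 1.7761 rad = 101.76°.
Daylight = 2h₀/(2π) × 37.30 h = (1.7761/π) × 37.30 = 21.09 h.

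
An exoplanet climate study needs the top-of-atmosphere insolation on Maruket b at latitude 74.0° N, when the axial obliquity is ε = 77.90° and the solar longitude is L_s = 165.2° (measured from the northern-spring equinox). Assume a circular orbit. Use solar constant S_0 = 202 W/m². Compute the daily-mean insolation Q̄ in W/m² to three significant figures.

Solar declination: sin δ = sin ε · sin L_s = sin 77.90° × sin 165.2° = 0.24977, so δ = +14.464°.
cos h₀ = −tan(+74.0°) tan(+14.464°) = -0.8996, h₀ = 2.6896 rad.
Bracket: h₀ sin ϕ sin δ + cos ϕ cos δ sin h₀ = 2.6896×0.96126×0.24977 + 0.27564×0.96831×0.43679 = 0.645757 + 0.116581 = 0.762338.
Q̄ = (S_0/π) × [bracket] = (202/π) × 0.762338 = 49.02 W/m².

Q̄ ≈ 49.0 W/m²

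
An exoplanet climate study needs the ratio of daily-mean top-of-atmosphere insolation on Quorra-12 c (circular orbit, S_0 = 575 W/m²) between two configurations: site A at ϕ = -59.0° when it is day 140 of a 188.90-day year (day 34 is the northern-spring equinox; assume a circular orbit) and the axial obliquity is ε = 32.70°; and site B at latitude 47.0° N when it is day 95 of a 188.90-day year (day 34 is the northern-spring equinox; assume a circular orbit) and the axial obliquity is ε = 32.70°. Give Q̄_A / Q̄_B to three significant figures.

— Configuration A (ϕ=-59.0°):
Solar longitude: L_s = 360° × (140 − 34)/188.90 = 202.012°.
sin δ = sin 32.70° × sin 202.012° = -0.20248, so δ = -11.682°.
cos h₀ = −tan(-59.0°) tan(-11.682°) = -0.3441, h₀ = 1.9221 rad.
Bracket: h₀ sin ϕ sin δ + cos ϕ cos δ sin h₀ = 1.9221×-0.85717×-0.20248 + 0.51504×0.97929×0.93893 = 0.333599 + 0.473571 = 0.807170.
Q̄ = (S_0/π) × [bracket] = (575/π) × 0.807170 = 147.73 W/m².
— Configuration B (ϕ=+47.0°):
Solar longitude: L_s = 360° × (95 − 34)/188.90 = 116.252°.
sin δ = sin 32.70° × sin 116.252° = 0.48452, so δ = +28.981°.
cos h₀ = −tan(+47.0°) tan(+28.981°) = -0.5940, h₀ = 2.2068 rad.
Bracket: h₀ sin ϕ sin δ + cos ϕ cos δ sin h₀ = 2.2068×0.73135×0.48452 + 0.68200×0.87478×0.80450 = 0.781988 + 0.479965 = 1.261953.
Q̄ = (S_0/π) × [bracket] = (575/π) × 1.261953 = 230.97 W/m².
Ratio Q̄_A / Q̄_B = 147.73 / 230.97 = 0.6396.

Q̄_A / Q̄_B ≈ 0.640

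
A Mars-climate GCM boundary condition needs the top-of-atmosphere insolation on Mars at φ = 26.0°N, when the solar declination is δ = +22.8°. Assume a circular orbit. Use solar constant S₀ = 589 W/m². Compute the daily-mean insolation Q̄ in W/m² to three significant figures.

cos H₀ = −tan(+26.0°) tan(+22.800°) = -0.2050, H₀ = 1.7773 rad.
Bracket: H₀ sin φ sin δ + cos φ cos δ sin H₀ = 1.7773×0.43837×0.38752 + 0.89879×0.92186×0.97876 = 0.301923 + 0.810960 = 1.112883.
Q̄ = (S₀/π) × [bracket] = (589/π) × 1.112883 = 208.6 W/m².

Q̄ ≈ 209 W/m²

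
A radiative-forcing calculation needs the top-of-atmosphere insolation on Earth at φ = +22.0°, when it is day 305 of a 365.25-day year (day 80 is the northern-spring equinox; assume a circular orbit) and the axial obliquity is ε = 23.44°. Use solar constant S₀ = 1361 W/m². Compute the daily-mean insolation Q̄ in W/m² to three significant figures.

Solar longitude: λ_s = 360° × (305 − 80)/365.25 = 221.766°.
sin δ = sin 23.44° × sin 221.766° = -0.26496, so δ = -15.365°.
cos H₀ = −tan(+22.0°) tan(-15.365°) = 0.1110, H₀ = 1.4595 rad.
Bracket: H₀ sin φ sin δ + cos φ cos δ sin H₀ = 1.4595×0.37461×-0.26496 + 0.92718×0.96426×0.99382 = -0.144865 + 0.888517 = 0.743652.
Q̄ = (S₀/π) × [bracket] = (1361/π) × 0.743652 = 322.2 W/m².

Q̄ ≈ 322 W/m²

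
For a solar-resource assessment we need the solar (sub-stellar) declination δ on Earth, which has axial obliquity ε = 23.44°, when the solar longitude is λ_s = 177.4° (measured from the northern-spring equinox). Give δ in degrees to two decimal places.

δ = +1.03°

sin δ = sin ε · sin λ_s = sin 23.44° × sin 177.4° = 0.018045.
δ = arcsin(0.018045) = +1.03°.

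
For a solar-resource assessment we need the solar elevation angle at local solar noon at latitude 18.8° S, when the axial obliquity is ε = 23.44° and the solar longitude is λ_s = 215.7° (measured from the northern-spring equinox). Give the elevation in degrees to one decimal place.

84.6°

Solar declination: sin δ = sin ε · sin λ_s = sin 23.44° × sin 215.7° = -0.23213, so δ = -13.422°.
At local noon the hour angle is zero, so the zenith angle equals |φ − δ| = |-18.8° − (-13.422°)| = 5.378°.
Elevation = 90° − 5.378° = 84.6°.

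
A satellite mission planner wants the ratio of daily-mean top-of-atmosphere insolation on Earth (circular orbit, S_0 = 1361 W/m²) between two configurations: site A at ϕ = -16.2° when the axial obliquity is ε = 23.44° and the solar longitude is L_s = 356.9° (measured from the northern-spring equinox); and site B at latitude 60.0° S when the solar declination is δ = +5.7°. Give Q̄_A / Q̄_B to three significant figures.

Q̄_A / Q̄_B ≈ 2.62

— Configuration A (ϕ=-16.2°):
Solar declination: sin δ = sin ε · sin L_s = sin 23.44° × sin 356.9° = -0.02151, so δ = -1.233°.
cos h₀ = −tan(-16.2°) tan(-1.233°) = -0.0063, h₀ = 1.5770 rad.
Bracket: h₀ sin ϕ sin δ + cos ϕ cos δ sin h₀ = 1.5770×-0.27899×-0.02151 + 0.96029×0.99977×0.99998 = 0.009464 + 0.960050 = 0.969514.
Q̄ = (S_0/π) × [bracket] = (1361/π) × 0.969514 = 420.01 W/m².
— Configuration B (ϕ=-60.0°):
cos h₀ = −tan(-60.0°) tan(+5.700°) = 0.1729, h₀ = 1.3970 rad.
Bracket: h₀ sin ϕ sin δ + cos ϕ cos δ sin h₀ = 1.3970×-0.86603×0.09932 + 0.50000×0.99506×0.98494 = -0.120162 + 0.490037 = 0.369875.
Q̄ = (S_0/π) × [bracket] = (1361/π) × 0.369875 = 160.24 W/m².
Ratio Q̄_A / Q̄_B = 420.01 / 160.24 = 2.621.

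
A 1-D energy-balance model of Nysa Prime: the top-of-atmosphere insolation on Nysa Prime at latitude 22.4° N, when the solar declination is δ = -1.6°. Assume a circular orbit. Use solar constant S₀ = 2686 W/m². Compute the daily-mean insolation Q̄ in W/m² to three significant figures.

Q̄ ≈ 776 W/m²

cos H₀ = −tan(+22.4°) tan(-1.600°) = 0.0115, H₀ = 1.5593 rad.
Bracket: H₀ sin φ sin δ + cos φ cos δ sin H₀ = 1.5593×0.38107×-0.02792 + 0.92455×0.99961×0.99993 = -0.016590 + 0.924125 = 0.907535.
Q̄ = (S₀/π) × [bracket] = (2686/π) × 0.907535 = 775.9 W/m².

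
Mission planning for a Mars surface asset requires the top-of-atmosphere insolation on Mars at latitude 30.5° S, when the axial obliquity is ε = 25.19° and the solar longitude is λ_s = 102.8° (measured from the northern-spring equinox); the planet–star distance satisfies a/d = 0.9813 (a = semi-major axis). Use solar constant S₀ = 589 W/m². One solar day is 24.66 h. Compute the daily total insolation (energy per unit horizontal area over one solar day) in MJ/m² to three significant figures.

7.72 MJ/m²

Solar declination: sin δ = sin ε · sin λ_s = sin 25.19° × sin 102.8° = 0.41504, so δ = +24.522°.
cos H₀ = −tan(-30.5°) tan(+24.522°) = 0.2687, H₀ = 1.2987 rad.
Bracket: H₀ sin φ sin δ + cos φ cos δ sin H₀ = 1.2987×-0.50754×0.41504 + 0.86163×0.90980×0.96322 = -0.273570 + 0.755079 = 0.481509.
Inverse-square distance factor (a/d)² = 0.9813² = 0.962950.
Q̄ = (S₀/π) × 0.962950 × [bracket] = (589/π) × 0.962950 × 0.481509 = 86.931 W/m².
Daily total = Q̄ × 24.66 h × 3600 s/h = 86.931 × 24.66 × 3600 / 10⁶ = 7.717 MJ/m².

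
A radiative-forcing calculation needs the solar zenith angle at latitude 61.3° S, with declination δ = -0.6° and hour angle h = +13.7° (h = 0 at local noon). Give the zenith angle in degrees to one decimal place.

θ_z = 61.6°

cos θ_z = sin φ sin δ + cos φ cos δ cos h = 0.009185 + 0.466535 = 0.475720.
θ_z = arccos(0.475720) = 61.6°.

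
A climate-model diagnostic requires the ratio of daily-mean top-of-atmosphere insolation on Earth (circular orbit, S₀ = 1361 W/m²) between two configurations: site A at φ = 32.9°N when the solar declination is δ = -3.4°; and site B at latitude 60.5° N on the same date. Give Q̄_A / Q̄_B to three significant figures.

— Configuration A (φ=+32.9°):
cos H₀ = −tan(+32.9°) tan(-3.400°) = 0.0384, H₀ = 1.5324 rad.
Bracket: H₀ sin φ sin δ + cos φ cos δ sin H₀ = 1.5324×0.54317×-0.05931 + 0.83962×0.99824×0.99926 = -0.049367 + 0.837522 = 0.788155.
Q̄ = (S₀/π) × [bracket] = (1361/π) × 0.788155 = 341.44 W/m².
— Configuration B (φ=+60.5°):
cos H₀ = −tan(+60.5°) tan(-3.400°) = 0.1050, H₀ = 1.4656 rad.
Bracket: H₀ sin φ sin δ + cos φ cos δ sin H₀ = 1.4656×0.87036×-0.05931 + 0.49242×0.99824×0.99447 = -0.075656 + 0.488835 = 0.413179.
Q̄ = (S₀/π) × [bracket] = (1361/π) × 0.413179 = 179.00 W/m².
Ratio Q̄_A / Q̄_B = 341.44 / 179.00 = 1.907.

Q̄_A / Q̄_B ≈ 1.91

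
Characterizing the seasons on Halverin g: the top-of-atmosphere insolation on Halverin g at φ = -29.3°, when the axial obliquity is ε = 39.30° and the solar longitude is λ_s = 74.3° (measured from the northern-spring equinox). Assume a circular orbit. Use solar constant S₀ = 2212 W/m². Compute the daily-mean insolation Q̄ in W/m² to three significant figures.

Solar declination: sin δ = sin ε · sin λ_s = sin 39.30° × sin 74.3° = 0.60975, so δ = +37.571°.
cos H₀ = −tan(-29.3°) tan(+37.571°) = 0.4317, H₀ = 1.1244 rad.
Bracket: H₀ sin φ sin δ + cos φ cos δ sin H₀ = 1.1244×-0.48938×0.60975 + 0.87207×0.79259×0.90201 = -0.335520 + 0.623464 = 0.287944.
Q̄ = (S₀/π) × [bracket] = (2212/π) × 0.287944 = 202.7 W/m².

Q̄ ≈ 203 W/m²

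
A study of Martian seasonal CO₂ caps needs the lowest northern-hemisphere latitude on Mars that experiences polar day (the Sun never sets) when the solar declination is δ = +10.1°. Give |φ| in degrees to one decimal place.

Polar day requires cos H₀ = −tan φ tan δ ≤ −1, i.e. tan φ tan δ ≥ 1.
The boundary is |tan φ| · |tan δ| = 1, so |φ| = 90° − |δ| = 90° − 10.1° = 79.9° in the northern hemisphere.

|φ| = 79.9°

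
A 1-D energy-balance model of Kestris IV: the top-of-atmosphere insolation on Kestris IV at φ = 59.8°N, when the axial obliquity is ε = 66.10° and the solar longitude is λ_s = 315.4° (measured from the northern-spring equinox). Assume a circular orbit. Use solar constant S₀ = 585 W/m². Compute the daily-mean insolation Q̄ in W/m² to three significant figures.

Solar declination: sin δ = sin ε · sin λ_s = sin 66.10° × sin 315.4° = -0.64195, so δ = -39.937°.
cos H₀ = −tan(+59.8°) tan(-39.937°) = 1.4385 ≥ 1 ⇒ polar night, H₀ = 0 and Q̄ = 0.

Q̄ ≈ 0.00 W/m²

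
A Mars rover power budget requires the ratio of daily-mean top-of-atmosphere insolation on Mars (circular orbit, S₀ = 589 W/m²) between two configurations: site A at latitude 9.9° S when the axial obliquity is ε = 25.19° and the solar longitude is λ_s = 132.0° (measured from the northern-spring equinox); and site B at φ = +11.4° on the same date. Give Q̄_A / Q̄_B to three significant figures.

Q̄_A / Q̄_B ≈ 0.826

— Configuration A (φ=-9.9°):
Solar declination: sin δ = sin ε · sin λ_s = sin 25.19° × sin 132.0° = 0.31630, so δ = +18.439°.
cos H₀ = −tan(-9.9°) tan(+18.439°) = 0.0582, H₀ = 1.5126 rad.
Bracket: H₀ sin φ sin δ + cos φ cos δ sin H₀ = 1.5126×-0.17193×0.31630 + 0.98511×0.94866×0.99831 = -0.082257 + 0.932955 = 0.850698.
Q̄ = (S₀/π) × [bracket] = (589/π) × 0.850698 = 159.49 W/m².
— Configuration B (φ=+11.4°):
cos H₀ = −tan(+11.4°) tan(+18.439°) = -0.0672, H₀ = 1.6381 rad.
Bracket: H₀ sin φ sin δ + cos φ cos δ sin H₀ = 1.6381×0.19766×0.31630 + 0.98027×0.94866×0.99774 = 0.102414 + 0.927841 = 1.030255.
Q̄ = (S₀/π) × [bracket] = (589/π) × 1.030255 = 193.16 W/m².
Ratio Q̄_A / Q̄_B = 159.49 / 193.16 = 0.8257.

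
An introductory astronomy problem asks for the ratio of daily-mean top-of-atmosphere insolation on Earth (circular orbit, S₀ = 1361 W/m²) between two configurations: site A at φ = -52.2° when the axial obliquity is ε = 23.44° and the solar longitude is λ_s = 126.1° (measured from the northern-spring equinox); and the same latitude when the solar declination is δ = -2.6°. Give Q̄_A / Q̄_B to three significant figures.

— Configuration A (φ=-52.2°):
Solar declination: sin δ = sin ε · sin λ_s = sin 23.44° × sin 126.1° = 0.32141, so δ = +18.748°.
cos H₀ = −tan(-52.2°) tan(+18.748°) = 0.4376, H₀ = 1.1179 rad.
Bracket: H₀ sin φ sin δ + cos φ cos δ sin H₀ = 1.1179×-0.79016×0.32141 + 0.61291×0.94694×0.89918 = -0.283908 + 0.521874 = 0.237966.
Q̄ = (S₀/π) × [bracket] = (1361/π) × 0.237966 = 103.09 W/m².
— Configuration B (φ=-52.2°):
cos H₀ = −tan(-52.2°) tan(-2.600°) = -0.0585, H₀ = 1.6294 rad.
Bracket: H₀ sin φ sin δ + cos φ cos δ sin H₀ = 1.6294×-0.79016×-0.04536 + 0.61291×0.99897×0.99828 = 0.058400 + 0.611226 = 0.669626.
Q̄ = (S₀/π) × [bracket] = (1361/π) × 0.669626 = 290.10 W/m².
Ratio Q̄_A / Q̄_B = 103.09 / 290.10 = 0.3554.

Q̄_A / Q̄_B ≈ 0.355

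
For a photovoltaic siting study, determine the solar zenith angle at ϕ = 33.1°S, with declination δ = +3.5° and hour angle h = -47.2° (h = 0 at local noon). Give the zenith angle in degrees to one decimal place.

cos θ_z = sin ϕ sin δ + cos ϕ cos δ cos h = -0.033339 + 0.568119 = 0.534780.
θ_z = arccos(0.534780) = 57.7°.

θ_z = 57.7°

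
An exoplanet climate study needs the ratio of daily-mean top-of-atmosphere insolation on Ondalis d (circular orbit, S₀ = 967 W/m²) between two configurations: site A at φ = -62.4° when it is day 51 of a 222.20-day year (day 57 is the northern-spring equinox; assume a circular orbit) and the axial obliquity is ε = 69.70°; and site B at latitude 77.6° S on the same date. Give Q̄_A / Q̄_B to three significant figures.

— Configuration A (φ=-62.4°):
Solar longitude: λ_s = 360° × (51 − 57)/222.20 = -9.721°, i.e. -9.721° + 360° = 350.279°.
sin δ = sin 69.70° × sin 350.279° = -0.15836, so δ = -9.112°.
cos H₀ = −tan(-62.4°) tan(-9.112°) = -0.3068, H₀ = 1.8826 rad.
Bracket: H₀ sin φ sin δ + cos φ cos δ sin H₀ = 1.8826×-0.88620×-0.15836 + 0.46330×0.98738×0.95178 = 0.264202 + 0.435395 = 0.699597.
Q̄ = (S₀/π) × [bracket] = (967/π) × 0.699597 = 215.34 W/m².
— Configuration B (φ=-77.6°):
cos H₀ = −tan(-77.6°) tan(-9.112°) = -0.7295, H₀ = 2.3884 rad.
Bracket: H₀ sin φ sin δ + cos φ cos δ sin H₀ = 2.3884×-0.97667×-0.15836 + 0.21474×0.98738×0.68400 = 0.369403 + 0.145029 = 0.514432.
Q̄ = (S₀/π) × [bracket] = (967/π) × 0.514432 = 158.35 W/m².
Ratio Q̄_A / Q̄_B = 215.34 / 158.35 = 1.360.

Q̄_A / Q̄_B ≈ 1.36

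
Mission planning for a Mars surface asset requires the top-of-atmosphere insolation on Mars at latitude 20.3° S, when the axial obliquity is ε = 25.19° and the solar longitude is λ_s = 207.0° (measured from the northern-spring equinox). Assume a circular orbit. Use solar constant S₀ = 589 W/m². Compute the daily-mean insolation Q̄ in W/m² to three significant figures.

Q̄ ≈ 193 W/m²

Solar declination: sin δ = sin ε · sin λ_s = sin 25.19° × sin 207.0° = -0.19323, so δ = -11.141°.
cos H₀ = −tan(-20.3°) tan(-11.141°) = -0.0729, H₀ = 1.6437 rad.
Bracket: H₀ sin φ sin δ + cos φ cos δ sin H₀ = 1.6437×-0.34694×-0.19323 + 0.93789×0.98115×0.99734 = 0.110192 + 0.917763 = 1.027955.
Q̄ = (S₀/π) × [bracket] = (589/π) × 1.027955 = 192.7 W/m².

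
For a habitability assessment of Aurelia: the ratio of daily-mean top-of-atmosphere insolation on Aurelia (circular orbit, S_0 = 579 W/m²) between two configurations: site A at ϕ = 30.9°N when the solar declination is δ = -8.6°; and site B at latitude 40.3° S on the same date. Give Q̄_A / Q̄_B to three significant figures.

Q̄_A / Q̄_B ≈ 0.802

— Configuration A (ϕ=+30.9°):
cos h₀ = −tan(+30.9°) tan(-8.600°) = 0.0905, h₀ = 1.4802 rad.
Bracket: h₀ sin ϕ sin δ + cos ϕ cos δ sin h₀ = 1.4802×0.51354×-0.14954 + 0.85806×0.98876×0.99590 = -0.113672 + 0.844937 = 0.731265.
Q̄ = (S_0/π) × [bracket] = (579/π) × 0.731265 = 134.77 W/m².
— Configuration B (ϕ=-40.3°):
cos h₀ = −tan(-40.3°) tan(-8.600°) = -0.1283, h₀ = 1.6994 rad.
Bracket: h₀ sin ϕ sin δ + cos ϕ cos δ sin h₀ = 1.6994×-0.64679×-0.14954 + 0.76267×0.98876×0.99174 = 0.164368 + 0.747869 = 0.912237.
Q̄ = (S_0/π) × [bracket] = (579/π) × 0.912237 = 168.13 W/m².
Ratio Q̄_A / Q̄_B = 134.77 / 168.13 = 0.8016.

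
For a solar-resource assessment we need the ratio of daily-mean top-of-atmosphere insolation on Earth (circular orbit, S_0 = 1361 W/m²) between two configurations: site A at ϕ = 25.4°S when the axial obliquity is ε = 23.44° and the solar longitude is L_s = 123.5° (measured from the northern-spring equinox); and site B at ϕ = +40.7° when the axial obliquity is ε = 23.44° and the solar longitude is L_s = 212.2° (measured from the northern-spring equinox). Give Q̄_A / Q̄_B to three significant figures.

Q̄_A / Q̄_B ≈ 1.19

— Configuration A (ϕ=-25.4°):
Solar declination: sin δ = sin ε · sin L_s = sin 23.44° × sin 123.5° = 0.33171, so δ = +19.373°.
cos h₀ = −tan(-25.4°) tan(+19.373°) = 0.1670, h₀ = 1.4031 rad.
Bracket: h₀ sin ϕ sin δ + cos ϕ cos δ sin h₀ = 1.4031×-0.42894×0.33171 + 0.90334×0.94338×0.98596 = -0.199638 + 0.840228 = 0.640590.
Q̄ = (S_0/π) × [bracket] = (1361/π) × 0.640590 = 277.52 W/m².
— Configuration B (ϕ=+40.7°):
Solar declination: sin δ = sin ε · sin L_s = sin 23.44° × sin 212.2° = -0.21197, so δ = -12.238°.
cos h₀ = −tan(+40.7°) tan(-12.238°) = 0.1866, h₀ = 1.3831 rad.
Bracket: h₀ sin ϕ sin δ + cos ϕ cos δ sin h₀ = 1.3831×0.65210×-0.21197 + 0.75813×0.97728×0.98244 = -0.191180 + 0.727895 = 0.536715.
Q̄ = (S_0/π) × [bracket] = (1361/π) × 0.536715 = 232.52 W/m².
Ratio Q̄_A / Q̄_B = 277.52 / 232.52 = 1.194.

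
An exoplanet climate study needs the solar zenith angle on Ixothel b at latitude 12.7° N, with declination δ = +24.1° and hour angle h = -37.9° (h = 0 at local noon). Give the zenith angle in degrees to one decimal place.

θ_z = 37.6°

cos θ_z = sin ϕ sin δ + cos ϕ cos δ cos h = 0.089770 + 0.702680 = 0.792450.
θ_z = arccos(0.792450) = 37.6°.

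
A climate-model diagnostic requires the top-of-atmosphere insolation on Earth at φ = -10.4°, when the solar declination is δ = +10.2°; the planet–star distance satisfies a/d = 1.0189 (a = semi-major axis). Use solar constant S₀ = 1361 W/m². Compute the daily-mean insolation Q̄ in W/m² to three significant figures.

cos H₀ = −tan(-10.4°) tan(+10.200°) = 0.0330, H₀ = 1.5378 rad.
Bracket: H₀ sin φ sin δ + cos φ cos δ sin H₀ = 1.5378×-0.18052×0.17708 + 0.98357×0.98420×0.99945 = -0.049158 + 0.967497 = 0.918339.
Inverse-square distance factor (a/d)² = 1.0189² = 1.038157.
Q̄ = (S₀/π) × 1.038157 × [bracket] = (1361/π) × 1.038157 × 0.918339 = 413.0 W/m².

Q̄ ≈ 413 W/m²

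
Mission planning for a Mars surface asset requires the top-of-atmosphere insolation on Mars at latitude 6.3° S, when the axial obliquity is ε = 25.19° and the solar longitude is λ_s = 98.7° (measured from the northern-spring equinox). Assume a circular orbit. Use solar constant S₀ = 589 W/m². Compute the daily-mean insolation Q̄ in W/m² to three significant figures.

Q̄ ≈ 156 W/m²

Solar declination: sin δ = sin ε · sin λ_s = sin 25.19° × sin 98.7° = 0.42072, so δ = +24.880°.
cos H₀ = −tan(-6.3°) tan(+24.880°) = 0.0512, H₀ = 1.5196 rad.
Bracket: H₀ sin φ sin δ + cos φ cos δ sin H₀ = 1.5196×-0.10973×0.42072 + 0.99396×0.90719×0.99869 = -0.070153 + 0.900529 = 0.830376.
Q̄ = (S₀/π) × [bracket] = (589/π) × 0.830376 = 155.7 W/m².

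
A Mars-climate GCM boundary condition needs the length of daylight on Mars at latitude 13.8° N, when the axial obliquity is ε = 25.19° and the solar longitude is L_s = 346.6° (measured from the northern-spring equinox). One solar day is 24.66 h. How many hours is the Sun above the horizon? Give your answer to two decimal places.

12.14 h

Solar declination: sin δ = sin ε · sin L_s = sin 25.19° × sin 346.6° = -0.09864, so δ = -5.661°.
cos h₀ = −tan ϕ · tan δ = −tan(+13.8°) × tan(-5.661°) = 0.0243, so h₀ = 1.5464 rad = 88.60°.
Daylight = 2h₀/(2π) × 24.66 h = (1.5464/π) × 24.66 = 12.14 h.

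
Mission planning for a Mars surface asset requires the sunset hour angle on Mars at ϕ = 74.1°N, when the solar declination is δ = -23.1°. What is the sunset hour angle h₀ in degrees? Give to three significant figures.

h₀ = 0.00°

cos h₀ = −tan ϕ · tan δ = 1.4974 ≥ 1, so the Sun never rises (polar night) and h₀ = 0.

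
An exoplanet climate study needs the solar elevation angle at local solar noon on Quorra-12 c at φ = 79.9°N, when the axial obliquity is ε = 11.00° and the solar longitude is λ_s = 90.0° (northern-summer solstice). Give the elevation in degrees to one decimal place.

Solar declination: sin δ = sin ε · sin λ_s = sin 11.00° × sin 90.0° = 0.19081, so δ = +11.000°.
At local noon the hour angle is zero, so the zenith angle equals |φ − δ| = |+79.9° − (+11.000°)| = 68.900°.
Elevation = 90° − 68.900° = 21.1°.

21.1°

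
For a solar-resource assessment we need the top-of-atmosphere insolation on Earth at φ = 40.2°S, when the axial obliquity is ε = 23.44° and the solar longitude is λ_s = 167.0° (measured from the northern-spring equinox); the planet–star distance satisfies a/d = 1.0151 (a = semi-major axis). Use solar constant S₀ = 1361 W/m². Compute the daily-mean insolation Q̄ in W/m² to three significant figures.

Q̄ ≈ 300 W/m²

Solar declination: sin δ = sin ε · sin λ_s = sin 23.44° × sin 167.0° = 0.08948, so δ = +5.134°.
cos H₀ = −tan(-40.2°) tan(+5.134°) = 0.0759, H₀ = 1.4948 rad.
Bracket: H₀ sin φ sin δ + cos φ cos δ sin H₀ = 1.4948×-0.64546×0.08948 + 0.76380×0.99599×0.99711 = -0.086333 + 0.758539 = 0.672206.
Inverse-square distance factor (a/d)² = 1.0151² = 1.030428.
Q̄ = (S₀/π) × 1.030428 × [bracket] = (1361/π) × 1.030428 × 0.672206 = 300.1 W/m².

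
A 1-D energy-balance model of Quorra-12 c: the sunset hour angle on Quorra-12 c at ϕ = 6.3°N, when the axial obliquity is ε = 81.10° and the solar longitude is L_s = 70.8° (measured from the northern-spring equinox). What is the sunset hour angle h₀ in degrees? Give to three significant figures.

Solar declination: sin δ = sin ε · sin L_s = sin 81.10° × sin 70.8° = 0.93301, so δ = +68.908°.
cos h₀ = −tan ϕ · tan δ = −tan(+6.3°) × tan(+68.908°) = -0.2862, so h₀ = 1.8611 rad = 106.63°.

h₀ = 107°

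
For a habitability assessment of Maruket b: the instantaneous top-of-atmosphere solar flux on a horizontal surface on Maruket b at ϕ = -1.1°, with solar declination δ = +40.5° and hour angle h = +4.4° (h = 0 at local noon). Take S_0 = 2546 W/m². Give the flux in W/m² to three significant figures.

cos θ_z = sin ϕ sin δ + cos ϕ cos δ cos h = -0.012468 + 0.758025 = 0.745557.
Flux = S_0 · cos θ_z = 2546 × 0.745557 = 1898 W/m².

1.90e+03 W/m²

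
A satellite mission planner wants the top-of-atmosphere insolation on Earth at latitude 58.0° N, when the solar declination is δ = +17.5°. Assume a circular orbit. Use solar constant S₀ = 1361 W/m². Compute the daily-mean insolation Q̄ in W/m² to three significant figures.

Q̄ ≈ 421 W/m²

cos H₀ = −tan(+58.0°) tan(+17.500°) = -0.5046, H₀ = 2.0997 rad.
Bracket: H₀ sin φ sin δ + cos φ cos δ sin H₀ = 2.0997×0.84805×0.30071 + 0.52992×0.95372×0.86336 = 0.535459 + 0.436338 = 0.971797.
Q̄ = (S₀/π) × [bracket] = (1361/π) × 0.971797 = 421.0 W/m².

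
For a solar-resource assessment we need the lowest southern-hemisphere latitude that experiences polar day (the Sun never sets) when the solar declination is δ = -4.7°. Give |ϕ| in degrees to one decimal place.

|ϕ| = 85.3°

Polar day requires cos h₀ = −tan ϕ tan δ ≤ −1, i.e. tan ϕ tan δ ≥ 1.
The boundary is |tan ϕ| · |tan δ| = 1, so |ϕ| = 90° − |δ| = 90° − 4.7° = 85.3° in the southern hemisphere.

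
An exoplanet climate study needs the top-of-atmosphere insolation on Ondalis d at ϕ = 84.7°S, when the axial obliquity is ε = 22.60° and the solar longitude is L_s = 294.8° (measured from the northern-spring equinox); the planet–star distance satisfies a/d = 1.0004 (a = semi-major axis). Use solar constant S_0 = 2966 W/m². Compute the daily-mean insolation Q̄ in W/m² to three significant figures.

Solar declination: sin δ = sin ε · sin L_s = sin 22.60° × sin 294.8° = -0.34885, so δ = -20.417°.
cos h₀ = −tan(-84.7°) tan(-20.417°) = -4.0126 ≤ −1 ⇒ polar day, h₀ = π.
Bracket: h₀ sin ϕ sin δ + cos ϕ cos δ sin h₀ = 3.1416×-0.99572×-0.34885 + 0.09237×0.93718×0.00000 = 1.091257 + 0.000000 = 1.091257.
Inverse-square distance factor (a/d)² = 1.0004² = 1.000800.
Q̄ = (S_0/π) × 1.000800 × [bracket] = (2966/π) × 1.000800 × 1.091257 = 1031 W/m².

Q̄ ≈ 1.03e+03 W/m²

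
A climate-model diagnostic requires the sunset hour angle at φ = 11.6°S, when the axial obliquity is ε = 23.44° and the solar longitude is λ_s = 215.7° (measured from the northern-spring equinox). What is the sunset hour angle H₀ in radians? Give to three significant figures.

H₀ = 1.62 rad

Solar declination: sin δ = sin ε · sin λ_s = sin 23.44° × sin 215.7° = -0.23213, so δ = -13.422°.
cos H₀ = −tan φ · tan δ = −tan(-11.6°) × tan(-13.422°) = -0.0490, so H₀ = 1.6198 rad = 92.81°.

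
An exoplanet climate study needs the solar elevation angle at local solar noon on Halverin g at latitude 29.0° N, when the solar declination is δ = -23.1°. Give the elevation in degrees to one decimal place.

37.9°

At local noon the hour angle is zero, so the zenith angle equals |φ − δ| = |+29.0° − (-23.100°)| = 52.100°.
Elevation = 90° − 52.100° = 37.9°.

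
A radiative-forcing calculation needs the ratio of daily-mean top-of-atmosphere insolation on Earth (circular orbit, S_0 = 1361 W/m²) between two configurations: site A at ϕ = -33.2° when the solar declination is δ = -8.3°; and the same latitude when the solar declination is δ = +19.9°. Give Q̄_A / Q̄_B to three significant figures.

— Configuration A (ϕ=-33.2°):
cos h₀ = −tan(-33.2°) tan(-8.300°) = -0.0955, h₀ = 1.6664 rad.
Bracket: h₀ sin ϕ sin δ + cos ϕ cos δ sin h₀ = 1.6664×-0.54756×-0.14436 + 0.83676×0.98953×0.99543 = 0.131722 + 0.824215 = 0.955937.
Q̄ = (S_0/π) × [bracket] = (1361/π) × 0.955937 = 414.13 W/m².
— Configuration B (ϕ=-33.2°):
cos h₀ = −tan(-33.2°) tan(+19.900°) = 0.2369, h₀ = 1.3316 rad.
Bracket: h₀ sin ϕ sin δ + cos ϕ cos δ sin h₀ = 1.3316×-0.54756×0.34038 + 0.83676×0.94029×0.97154 = -0.248182 + 0.764405 = 0.516223.
Q̄ = (S_0/π) × [bracket] = (1361/π) × 0.516223 = 223.64 W/m².
Ratio Q̄_A / Q̄_B = 414.13 / 223.64 = 1.852.

Q̄_A / Q̄_B ≈ 1.85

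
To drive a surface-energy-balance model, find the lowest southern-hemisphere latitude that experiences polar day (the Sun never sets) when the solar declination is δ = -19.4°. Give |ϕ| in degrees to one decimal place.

|ϕ| = 70.6°

Polar day requires cos h₀ = −tan ϕ tan δ ≤ −1, i.e. tan ϕ tan δ ≥ 1.
The boundary is |tan ϕ| · |tan δ| = 1, so |ϕ| = 90° − |δ| = 90° − 19.4° = 70.6° in the southern hemisphere.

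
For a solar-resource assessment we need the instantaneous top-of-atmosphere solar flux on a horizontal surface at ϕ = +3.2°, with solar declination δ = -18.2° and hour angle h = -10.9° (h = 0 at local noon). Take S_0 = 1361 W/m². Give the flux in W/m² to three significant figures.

1.24e+03 W/m²

cos θ_z = sin ϕ sin δ + cos ϕ cos δ cos h = -0.017435 + 0.931379 = 0.913944.
Flux = S_0 · cos θ_z = 1361 × 0.913944 = 1244 W/m².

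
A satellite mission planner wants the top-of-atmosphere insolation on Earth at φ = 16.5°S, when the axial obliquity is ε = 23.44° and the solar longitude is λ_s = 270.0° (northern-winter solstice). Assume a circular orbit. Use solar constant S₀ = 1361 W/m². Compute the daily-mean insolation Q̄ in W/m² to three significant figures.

Q̄ ≈ 461 W/m²

Solar declination: sin δ = sin ε · sin λ_s = sin 23.44° × sin 270.0° = -0.39779, so δ = -23.440°.
cos H₀ = −tan(-16.5°) tan(-23.440°) = -0.1284, H₀ = 1.6996 rad.
Bracket: H₀ sin φ sin δ + cos φ cos δ sin H₀ = 1.6996×-0.28402×-0.39779 + 0.95882×0.91748×0.99172 = 0.192021 + 0.872414 = 1.064435.
Q̄ = (S₀/π) × [bracket] = (1361/π) × 1.064435 = 461.1 W/m².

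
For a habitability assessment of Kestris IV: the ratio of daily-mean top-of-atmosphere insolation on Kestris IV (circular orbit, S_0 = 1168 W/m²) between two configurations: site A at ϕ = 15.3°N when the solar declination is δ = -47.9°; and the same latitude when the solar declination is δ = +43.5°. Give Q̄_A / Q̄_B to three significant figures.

— Configuration A (ϕ=+15.3°):
cos h₀ = −tan(+15.3°) tan(-47.900°) = 0.3028, h₀ = 1.2632 rad.
Bracket: h₀ sin ϕ sin δ + cos ϕ cos δ sin h₀ = 1.2632×0.26387×-0.74198 + 0.96456×0.67043×0.95307 = -0.247317 + 0.616322 = 0.369005.
Q̄ = (S_0/π) × [bracket] = (1168/π) × 0.369005 = 137.19 W/m².
— Configuration B (ϕ=+15.3°):
cos h₀ = −tan(+15.3°) tan(+43.500°) = -0.2596, h₀ = 1.8334 rad.
Bracket: h₀ sin ϕ sin δ + cos ϕ cos δ sin h₀ = 1.8334×0.26387×0.68835 + 0.96456×0.72537×0.96571 = 0.333009 + 0.675671 = 1.008680.
Q̄ = (S_0/π) × [bracket] = (1168/π) × 1.008680 = 375.01 W/m².
Ratio Q̄_A / Q̄_B = 137.19 / 375.01 = 0.3658.

Q̄_A / Q̄_B ≈ 0.366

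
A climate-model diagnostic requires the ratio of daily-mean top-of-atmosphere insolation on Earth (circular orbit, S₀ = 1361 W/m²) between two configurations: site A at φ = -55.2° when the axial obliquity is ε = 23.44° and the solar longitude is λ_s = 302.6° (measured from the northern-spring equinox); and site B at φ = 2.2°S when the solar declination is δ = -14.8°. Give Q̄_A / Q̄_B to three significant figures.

Q̄_A / Q̄_B ≈ 1.06

— Configuration A (φ=-55.2°):
Solar declination: sin δ = sin ε · sin λ_s = sin 23.44° × sin 302.6° = -0.33512, so δ = -19.580°.
cos H₀ = −tan(-55.2°) tan(-19.580°) = -0.5118, H₀ = 2.1080 rad.
Bracket: H₀ sin φ sin δ + cos φ cos δ sin H₀ = 2.1080×-0.82115×-0.33512 + 0.57071×0.94218×0.85913 = 0.580087 + 0.461964 = 1.042051.
Q̄ = (S₀/π) × [bracket] = (1361/π) × 1.042051 = 451.44 W/m².
— Configuration B (φ=-2.2°):
cos H₀ = −tan(-2.2°) tan(-14.800°) = -0.0101, H₀ = 1.5809 rad.
Bracket: H₀ sin φ sin δ + cos φ cos δ sin H₀ = 1.5809×-0.03839×-0.25545 + 0.99926×0.96682×0.99995 = 0.015503 + 0.966056 = 0.981559.
Q̄ = (S₀/π) × [bracket] = (1361/π) × 0.981559 = 425.23 W/m².
Ratio Q̄_A / Q̄_B = 451.44 / 425.23 = 1.062.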